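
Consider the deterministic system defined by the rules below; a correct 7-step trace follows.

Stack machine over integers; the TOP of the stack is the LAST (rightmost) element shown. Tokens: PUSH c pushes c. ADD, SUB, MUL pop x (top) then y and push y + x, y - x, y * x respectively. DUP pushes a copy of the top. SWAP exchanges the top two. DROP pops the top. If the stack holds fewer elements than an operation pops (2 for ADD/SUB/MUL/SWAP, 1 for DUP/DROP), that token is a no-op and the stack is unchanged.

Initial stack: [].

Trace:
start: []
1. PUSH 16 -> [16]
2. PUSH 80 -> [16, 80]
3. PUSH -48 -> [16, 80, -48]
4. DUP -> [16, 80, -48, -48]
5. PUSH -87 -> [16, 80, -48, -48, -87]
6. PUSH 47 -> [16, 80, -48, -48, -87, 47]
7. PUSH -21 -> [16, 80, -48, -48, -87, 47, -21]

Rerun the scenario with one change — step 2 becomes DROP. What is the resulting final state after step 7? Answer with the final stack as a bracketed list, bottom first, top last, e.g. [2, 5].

[-48, -48, -87, 47, -21]

(re-executing from step 2 with the substitution; state before step 2: [16])
2. DROP -> []
3. PUSH -48 -> [-48]
4. DUP -> [-48, -48]
5. PUSH -87 -> [-48, -48, -87]
6. PUSH 47 -> [-48, -48, -87, 47]
7. PUSH -21 -> [-48, -48, -87, 47, -21]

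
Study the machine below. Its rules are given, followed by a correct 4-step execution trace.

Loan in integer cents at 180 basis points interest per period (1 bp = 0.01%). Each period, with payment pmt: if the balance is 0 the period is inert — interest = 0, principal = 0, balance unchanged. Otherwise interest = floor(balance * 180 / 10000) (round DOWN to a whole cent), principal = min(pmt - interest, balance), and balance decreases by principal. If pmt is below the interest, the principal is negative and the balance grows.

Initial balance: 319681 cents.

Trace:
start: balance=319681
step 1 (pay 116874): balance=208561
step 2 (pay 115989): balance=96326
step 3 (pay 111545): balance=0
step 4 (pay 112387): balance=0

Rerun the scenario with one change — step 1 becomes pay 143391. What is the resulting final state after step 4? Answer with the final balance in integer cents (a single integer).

0

(re-executing from step 1 with the substitution; state before step 1: balance=319681)
step 1 (pay 143391): balance=182044
step 2 (pay 115989): balance=69331
step 3 (pay 111545): balance=0
step 4 (pay 112387): balance=0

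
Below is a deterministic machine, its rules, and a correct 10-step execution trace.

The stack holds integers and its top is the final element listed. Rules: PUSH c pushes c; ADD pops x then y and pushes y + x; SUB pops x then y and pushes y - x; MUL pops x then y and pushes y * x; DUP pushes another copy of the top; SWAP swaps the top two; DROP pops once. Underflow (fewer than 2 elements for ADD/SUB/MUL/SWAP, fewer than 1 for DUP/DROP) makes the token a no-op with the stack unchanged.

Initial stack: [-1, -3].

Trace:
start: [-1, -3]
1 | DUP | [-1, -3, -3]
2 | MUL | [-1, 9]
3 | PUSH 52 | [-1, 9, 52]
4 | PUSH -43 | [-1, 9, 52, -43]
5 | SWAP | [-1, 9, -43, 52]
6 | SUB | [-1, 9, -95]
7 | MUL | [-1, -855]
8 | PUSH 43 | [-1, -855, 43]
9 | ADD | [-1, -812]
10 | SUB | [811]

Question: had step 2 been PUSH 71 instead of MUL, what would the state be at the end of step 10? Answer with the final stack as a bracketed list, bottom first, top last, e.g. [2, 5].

(re-executing from step 2 with the substitution; state before step 2: [-1, -3, -3])
2 | PUSH 71 | [-1, -3, -3, 71]
3 | PUSH 52 | [-1, -3, -3, 71, 52]
4 | PUSH -43 | [-1, -3, -3, 71, 52, -43]
5 | SWAP | [-1, -3, -3, 71, -43, 52]
6 | SUB | [-1, -3, -3, 71, -95]
7 | MUL | [-1, -3, -3, -6745]
8 | PUSH 43 | [-1, -3, -3, -6745, 43]
9 | ADD | [-1, -3, -3, -6702]
10 | SUB | [-1, -3, 6699]

[-1, -3, 6699]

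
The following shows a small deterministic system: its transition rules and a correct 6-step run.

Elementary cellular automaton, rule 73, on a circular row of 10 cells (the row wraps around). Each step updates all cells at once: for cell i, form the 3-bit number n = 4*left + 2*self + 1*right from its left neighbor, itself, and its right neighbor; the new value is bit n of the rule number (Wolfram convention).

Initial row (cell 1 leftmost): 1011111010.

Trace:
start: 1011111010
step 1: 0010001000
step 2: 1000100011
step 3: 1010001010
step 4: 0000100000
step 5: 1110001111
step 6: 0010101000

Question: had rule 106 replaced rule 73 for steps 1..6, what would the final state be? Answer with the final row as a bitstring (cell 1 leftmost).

0001110000

(re-executing steps 1..6 under rule 106; state before step 1: 1011111010)
step 1: 0110001101
step 2: 1110011110
step 3: 1010110011
step 4: 1101110110
step 5: 1111011111
step 6: 0001110000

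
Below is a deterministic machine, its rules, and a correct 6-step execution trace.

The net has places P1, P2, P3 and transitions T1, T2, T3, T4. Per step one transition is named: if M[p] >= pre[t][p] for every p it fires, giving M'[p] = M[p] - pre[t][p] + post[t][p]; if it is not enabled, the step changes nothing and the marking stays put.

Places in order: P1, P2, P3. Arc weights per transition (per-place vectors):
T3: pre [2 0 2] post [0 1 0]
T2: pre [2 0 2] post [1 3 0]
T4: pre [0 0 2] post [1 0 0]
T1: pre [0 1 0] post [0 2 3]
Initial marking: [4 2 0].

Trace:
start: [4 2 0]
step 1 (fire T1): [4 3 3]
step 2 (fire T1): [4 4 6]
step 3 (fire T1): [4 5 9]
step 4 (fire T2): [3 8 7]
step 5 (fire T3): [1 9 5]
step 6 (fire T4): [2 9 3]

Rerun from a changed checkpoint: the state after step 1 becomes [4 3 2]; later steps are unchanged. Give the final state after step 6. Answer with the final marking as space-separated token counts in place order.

state after step 1 := [4 3 2]
step 2 (fire T1): [4 4 5]
step 3 (fire T1): [4 5 8]
step 4 (fire T2): [3 8 6]
step 5 (fire T3): [1 9 4]
step 6 (fire T4): [2 9 2]

2 9 2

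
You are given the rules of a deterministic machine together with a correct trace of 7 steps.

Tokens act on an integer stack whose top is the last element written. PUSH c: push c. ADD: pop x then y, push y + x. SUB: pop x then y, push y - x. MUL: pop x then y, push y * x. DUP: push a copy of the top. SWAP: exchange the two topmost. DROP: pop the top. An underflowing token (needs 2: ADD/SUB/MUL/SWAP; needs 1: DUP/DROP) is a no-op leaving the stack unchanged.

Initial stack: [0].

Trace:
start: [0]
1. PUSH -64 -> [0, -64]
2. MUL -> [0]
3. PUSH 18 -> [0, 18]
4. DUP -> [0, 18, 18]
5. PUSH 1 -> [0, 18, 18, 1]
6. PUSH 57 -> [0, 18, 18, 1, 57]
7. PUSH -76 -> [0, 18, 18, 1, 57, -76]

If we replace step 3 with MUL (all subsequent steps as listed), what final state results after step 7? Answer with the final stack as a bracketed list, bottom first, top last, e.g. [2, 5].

[0, 0, 1, 57, -76]

(re-executing from step 3 with the substitution; state before step 3: [0])
3. MUL -> [0]
4. DUP -> [0, 0]
5. PUSH 1 -> [0, 0, 1]
6. PUSH 57 -> [0, 0, 1, 57]
7. PUSH -76 -> [0, 0, 1, 57, -76]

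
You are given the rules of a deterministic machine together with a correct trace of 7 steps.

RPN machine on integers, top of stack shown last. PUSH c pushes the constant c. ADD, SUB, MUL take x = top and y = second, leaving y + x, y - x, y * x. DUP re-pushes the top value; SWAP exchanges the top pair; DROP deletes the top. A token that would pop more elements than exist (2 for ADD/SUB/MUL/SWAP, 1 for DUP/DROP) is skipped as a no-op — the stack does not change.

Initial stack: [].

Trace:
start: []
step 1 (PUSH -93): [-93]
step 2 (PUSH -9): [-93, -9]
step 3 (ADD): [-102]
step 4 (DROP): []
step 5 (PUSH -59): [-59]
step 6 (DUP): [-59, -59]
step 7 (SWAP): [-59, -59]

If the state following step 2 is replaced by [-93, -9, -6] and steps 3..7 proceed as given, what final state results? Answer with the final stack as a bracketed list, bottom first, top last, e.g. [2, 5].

[-93, -59, -59]

state after step 2 := [-93, -9, -6]
step 3 (ADD): [-93, -15]
step 4 (DROP): [-93]
step 5 (PUSH -59): [-93, -59]
step 6 (DUP): [-93, -59, -59]
step 7 (SWAP): [-93, -59, -59]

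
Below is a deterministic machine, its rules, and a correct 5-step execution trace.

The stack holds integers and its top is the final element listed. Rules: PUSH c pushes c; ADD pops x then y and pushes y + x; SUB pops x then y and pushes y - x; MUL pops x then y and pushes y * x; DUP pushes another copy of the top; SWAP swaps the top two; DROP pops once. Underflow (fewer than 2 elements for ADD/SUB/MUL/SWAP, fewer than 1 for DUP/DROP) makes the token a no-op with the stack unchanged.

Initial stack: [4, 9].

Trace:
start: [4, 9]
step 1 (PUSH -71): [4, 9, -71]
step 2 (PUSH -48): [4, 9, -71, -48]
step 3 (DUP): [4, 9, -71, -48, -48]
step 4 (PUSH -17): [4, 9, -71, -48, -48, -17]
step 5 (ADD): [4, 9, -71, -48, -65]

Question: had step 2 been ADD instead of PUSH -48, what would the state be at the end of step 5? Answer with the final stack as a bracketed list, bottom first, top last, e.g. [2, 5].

(re-executing from step 2 with the substitution; state before step 2: [4, 9, -71])
step 2 (ADD): [4, -62]
step 3 (DUP): [4, -62, -62]
step 4 (PUSH -17): [4, -62, -62, -17]
step 5 (ADD): [4, -62, -79]

[4, -62, -79]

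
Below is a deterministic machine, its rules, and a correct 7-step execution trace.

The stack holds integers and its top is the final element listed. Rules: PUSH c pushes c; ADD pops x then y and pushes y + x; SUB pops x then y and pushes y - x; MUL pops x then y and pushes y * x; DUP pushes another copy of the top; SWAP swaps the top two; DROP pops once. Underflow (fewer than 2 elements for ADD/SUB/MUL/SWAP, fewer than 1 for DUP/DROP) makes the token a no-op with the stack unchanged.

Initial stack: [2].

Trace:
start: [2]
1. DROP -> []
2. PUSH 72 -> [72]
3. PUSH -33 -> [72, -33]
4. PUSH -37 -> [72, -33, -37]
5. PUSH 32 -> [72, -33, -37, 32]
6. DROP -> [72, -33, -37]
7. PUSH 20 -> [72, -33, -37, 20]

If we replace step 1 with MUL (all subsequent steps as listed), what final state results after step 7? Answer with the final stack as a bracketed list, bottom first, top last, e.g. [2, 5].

(re-executing from step 1 with the substitution; state before step 1: [2])
1. MUL -> [2]
2. PUSH 72 -> [2, 72]
3. PUSH -33 -> [2, 72, -33]
4. PUSH -37 -> [2, 72, -33, -37]
5. PUSH 32 -> [2, 72, -33, -37, 32]
6. DROP -> [2, 72, -33, -37]
7. PUSH 20 -> [2, 72, -33, -37, 20]

[2, 72, -33, -37, 20]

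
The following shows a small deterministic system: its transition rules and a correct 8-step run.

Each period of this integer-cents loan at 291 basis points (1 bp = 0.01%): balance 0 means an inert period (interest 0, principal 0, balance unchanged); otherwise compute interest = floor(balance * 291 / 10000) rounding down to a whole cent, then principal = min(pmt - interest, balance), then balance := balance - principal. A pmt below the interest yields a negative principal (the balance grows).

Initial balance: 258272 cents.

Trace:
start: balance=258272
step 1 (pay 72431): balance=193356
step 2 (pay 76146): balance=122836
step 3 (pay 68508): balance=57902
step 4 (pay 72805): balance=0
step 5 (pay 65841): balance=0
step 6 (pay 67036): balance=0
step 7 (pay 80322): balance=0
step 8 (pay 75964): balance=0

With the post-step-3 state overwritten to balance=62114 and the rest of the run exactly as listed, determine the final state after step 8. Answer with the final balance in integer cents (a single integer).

0

state after step 3 := balance=62114
step 4 (pay 72805): balance=0
step 5 (pay 65841): balance=0
step 6 (pay 67036): balance=0
step 7 (pay 80322): balance=0
step 8 (pay 75964): balance=0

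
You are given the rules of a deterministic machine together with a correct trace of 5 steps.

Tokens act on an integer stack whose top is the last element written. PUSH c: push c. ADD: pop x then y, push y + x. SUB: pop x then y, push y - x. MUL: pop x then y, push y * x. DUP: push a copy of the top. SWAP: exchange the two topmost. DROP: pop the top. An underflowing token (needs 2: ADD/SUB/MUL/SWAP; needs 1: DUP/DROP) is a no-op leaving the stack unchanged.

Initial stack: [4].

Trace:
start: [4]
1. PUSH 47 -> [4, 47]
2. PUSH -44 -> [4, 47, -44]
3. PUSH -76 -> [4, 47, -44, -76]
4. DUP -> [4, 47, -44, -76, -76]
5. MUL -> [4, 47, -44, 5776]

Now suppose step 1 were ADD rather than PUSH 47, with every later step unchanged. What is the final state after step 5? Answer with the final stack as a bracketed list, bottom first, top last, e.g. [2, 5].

(re-executing from step 1 with the substitution; state before step 1: [4])
1. ADD -> [4]
2. PUSH -44 -> [4, -44]
3. PUSH -76 -> [4, -44, -76]
4. DUP -> [4, -44, -76, -76]
5. MUL -> [4, -44, 5776]

[4, -44, 5776]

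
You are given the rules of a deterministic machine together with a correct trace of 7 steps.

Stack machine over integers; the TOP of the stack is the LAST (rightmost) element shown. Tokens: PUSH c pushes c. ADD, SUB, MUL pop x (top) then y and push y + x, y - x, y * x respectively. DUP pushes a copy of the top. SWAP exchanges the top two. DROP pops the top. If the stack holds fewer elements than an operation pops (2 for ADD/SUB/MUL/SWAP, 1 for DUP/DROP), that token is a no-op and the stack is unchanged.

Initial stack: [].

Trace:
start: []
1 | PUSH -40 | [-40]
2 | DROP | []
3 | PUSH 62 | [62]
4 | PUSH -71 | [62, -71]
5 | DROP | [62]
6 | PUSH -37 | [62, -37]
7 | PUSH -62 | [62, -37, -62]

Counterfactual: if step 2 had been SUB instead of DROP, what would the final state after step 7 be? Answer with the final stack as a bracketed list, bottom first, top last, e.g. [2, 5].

(re-executing from step 2 with the substitution; state before step 2: [-40])
2 | SUB | [-40]
3 | PUSH 62 | [-40, 62]
4 | PUSH -71 | [-40, 62, -71]
5 | DROP | [-40, 62]
6 | PUSH -37 | [-40, 62, -37]
7 | PUSH -62 | [-40, 62, -37, -62]

[-40, 62, -37, -62]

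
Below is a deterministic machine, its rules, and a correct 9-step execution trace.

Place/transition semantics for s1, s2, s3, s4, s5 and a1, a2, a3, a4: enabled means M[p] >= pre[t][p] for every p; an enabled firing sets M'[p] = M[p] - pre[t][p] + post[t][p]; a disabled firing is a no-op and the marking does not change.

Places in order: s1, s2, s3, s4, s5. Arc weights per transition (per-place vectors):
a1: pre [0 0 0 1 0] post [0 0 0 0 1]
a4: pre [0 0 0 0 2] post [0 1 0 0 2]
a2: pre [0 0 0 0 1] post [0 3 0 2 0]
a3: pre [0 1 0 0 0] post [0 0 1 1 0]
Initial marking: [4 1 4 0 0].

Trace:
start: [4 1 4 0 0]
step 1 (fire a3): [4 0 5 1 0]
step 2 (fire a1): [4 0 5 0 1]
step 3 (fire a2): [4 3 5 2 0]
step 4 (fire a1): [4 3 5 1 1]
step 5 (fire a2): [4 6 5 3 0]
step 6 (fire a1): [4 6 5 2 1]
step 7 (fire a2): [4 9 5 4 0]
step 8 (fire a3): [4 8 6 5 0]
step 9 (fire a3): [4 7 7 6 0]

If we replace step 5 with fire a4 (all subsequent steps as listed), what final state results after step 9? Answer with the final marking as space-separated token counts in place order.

4 4 7 4 1

(re-executing from step 5 with the substitution; state before step 5: [4 3 5 1 1])
step 5 (fire a4): [4 3 5 1 1]
step 6 (fire a1): [4 3 5 0 2]
step 7 (fire a2): [4 6 5 2 1]
step 8 (fire a3): [4 5 6 3 1]
step 9 (fire a3): [4 4 7 4 1]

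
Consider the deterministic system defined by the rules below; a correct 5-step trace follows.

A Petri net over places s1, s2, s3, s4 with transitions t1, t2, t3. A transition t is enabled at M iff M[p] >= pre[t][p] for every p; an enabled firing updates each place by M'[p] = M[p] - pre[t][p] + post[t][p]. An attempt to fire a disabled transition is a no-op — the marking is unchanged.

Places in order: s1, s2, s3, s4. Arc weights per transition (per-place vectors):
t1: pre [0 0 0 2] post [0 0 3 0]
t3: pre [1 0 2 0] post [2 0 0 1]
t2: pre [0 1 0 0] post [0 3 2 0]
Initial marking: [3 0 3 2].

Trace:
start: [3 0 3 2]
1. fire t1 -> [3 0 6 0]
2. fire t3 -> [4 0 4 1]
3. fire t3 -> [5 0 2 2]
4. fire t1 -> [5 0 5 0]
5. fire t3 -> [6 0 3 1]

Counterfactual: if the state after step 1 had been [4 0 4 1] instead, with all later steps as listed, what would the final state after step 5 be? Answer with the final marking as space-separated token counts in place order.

state after step 1 := [4 0 4 1]
2. fire t3 -> [5 0 2 2]
3. fire t3 -> [6 0 0 3]
4. fire t1 -> [6 0 3 1]
5. fire t3 -> [7 0 1 2]

7 0 1 2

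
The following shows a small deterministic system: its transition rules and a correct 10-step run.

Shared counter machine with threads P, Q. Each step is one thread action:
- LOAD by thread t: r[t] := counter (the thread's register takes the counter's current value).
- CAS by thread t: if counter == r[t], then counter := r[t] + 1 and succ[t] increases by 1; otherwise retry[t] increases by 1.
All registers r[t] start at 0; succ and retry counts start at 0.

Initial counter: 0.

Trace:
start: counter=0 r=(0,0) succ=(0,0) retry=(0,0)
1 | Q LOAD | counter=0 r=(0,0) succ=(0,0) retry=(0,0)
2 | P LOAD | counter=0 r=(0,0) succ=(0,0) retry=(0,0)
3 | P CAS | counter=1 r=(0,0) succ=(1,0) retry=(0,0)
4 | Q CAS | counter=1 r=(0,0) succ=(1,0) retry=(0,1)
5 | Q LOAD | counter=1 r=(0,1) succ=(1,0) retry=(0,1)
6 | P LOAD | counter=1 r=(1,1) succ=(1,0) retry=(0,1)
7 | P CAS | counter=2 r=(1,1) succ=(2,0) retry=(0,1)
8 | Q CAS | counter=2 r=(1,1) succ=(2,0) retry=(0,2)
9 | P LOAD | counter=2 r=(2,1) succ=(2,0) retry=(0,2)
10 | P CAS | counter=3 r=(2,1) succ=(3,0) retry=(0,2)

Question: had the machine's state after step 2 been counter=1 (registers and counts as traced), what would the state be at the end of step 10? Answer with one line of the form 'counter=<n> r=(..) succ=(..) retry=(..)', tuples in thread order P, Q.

counter=3 r=(2,1) succ=(2,0) retry=(1,2)

state after step 2 := counter=1 r=(0,0) succ=(0,0) retry=(0,0)
3 | P CAS | counter=1 r=(0,0) succ=(0,0) retry=(1,0)
4 | Q CAS | counter=1 r=(0,0) succ=(0,0) retry=(1,1)
5 | Q LOAD | counter=1 r=(0,1) succ=(0,0) retry=(1,1)
6 | P LOAD | counter=1 r=(1,1) succ=(0,0) retry=(1,1)
7 | P CAS | counter=2 r=(1,1) succ=(1,0) retry=(1,1)
8 | Q CAS | counter=2 r=(1,1) succ=(1,0) retry=(1,2)
9 | P LOAD | counter=2 r=(2,1) succ=(1,0) retry=(1,2)
10 | P CAS | counter=3 r=(2,1) succ=(2,0) retry=(1,2)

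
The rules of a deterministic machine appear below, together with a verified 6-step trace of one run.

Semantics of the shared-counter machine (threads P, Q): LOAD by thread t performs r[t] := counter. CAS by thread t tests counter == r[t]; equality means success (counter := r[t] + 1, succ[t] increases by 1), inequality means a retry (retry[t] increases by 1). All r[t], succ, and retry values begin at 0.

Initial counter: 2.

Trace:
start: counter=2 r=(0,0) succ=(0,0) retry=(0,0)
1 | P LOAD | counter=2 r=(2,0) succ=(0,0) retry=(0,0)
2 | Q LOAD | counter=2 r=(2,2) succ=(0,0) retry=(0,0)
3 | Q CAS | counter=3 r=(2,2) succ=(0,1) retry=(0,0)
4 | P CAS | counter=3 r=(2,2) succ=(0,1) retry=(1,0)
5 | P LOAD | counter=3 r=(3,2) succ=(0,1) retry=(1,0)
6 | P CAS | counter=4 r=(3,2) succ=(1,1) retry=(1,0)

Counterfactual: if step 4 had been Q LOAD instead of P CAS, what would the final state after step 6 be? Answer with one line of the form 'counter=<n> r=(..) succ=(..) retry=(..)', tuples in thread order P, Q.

(re-executing from step 4 with the substitution; state before step 4: counter=3 r=(2,2) succ=(0,1) retry=(0,0))
4 | Q LOAD | counter=3 r=(2,3) succ=(0,1) retry=(0,0)
5 | P LOAD | counter=3 r=(3,3) succ=(0,1) retry=(0,0)
6 | P CAS | counter=4 r=(3,3) succ=(1,1) retry=(0,0)

counter=4 r=(3,3) succ=(1,1) retry=(0,0)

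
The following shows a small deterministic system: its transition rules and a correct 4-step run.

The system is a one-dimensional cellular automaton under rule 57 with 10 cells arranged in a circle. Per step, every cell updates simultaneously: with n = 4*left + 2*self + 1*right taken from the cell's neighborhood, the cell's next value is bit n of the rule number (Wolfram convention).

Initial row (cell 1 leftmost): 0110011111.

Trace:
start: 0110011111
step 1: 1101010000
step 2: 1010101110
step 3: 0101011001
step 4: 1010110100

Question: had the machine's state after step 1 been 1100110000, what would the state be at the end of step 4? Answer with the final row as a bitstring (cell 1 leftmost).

state after step 1 := 1100110000
step 2: 1010101110
step 3: 0101011001
step 4: 1010110100

1010110100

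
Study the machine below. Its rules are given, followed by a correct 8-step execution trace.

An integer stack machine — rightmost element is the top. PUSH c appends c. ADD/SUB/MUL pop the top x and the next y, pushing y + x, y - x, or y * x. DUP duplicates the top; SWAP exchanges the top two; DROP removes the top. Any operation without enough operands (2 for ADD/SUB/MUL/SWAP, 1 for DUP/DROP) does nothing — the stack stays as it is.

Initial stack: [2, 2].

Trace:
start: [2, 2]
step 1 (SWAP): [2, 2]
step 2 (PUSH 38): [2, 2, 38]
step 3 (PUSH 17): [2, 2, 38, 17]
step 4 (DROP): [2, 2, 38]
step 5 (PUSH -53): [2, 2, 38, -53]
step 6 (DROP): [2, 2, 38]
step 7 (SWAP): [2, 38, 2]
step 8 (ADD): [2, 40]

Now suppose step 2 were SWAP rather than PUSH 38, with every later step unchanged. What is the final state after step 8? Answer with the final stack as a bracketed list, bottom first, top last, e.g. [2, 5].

[4]

(re-executing from step 2 with the substitution; state before step 2: [2, 2])
step 2 (SWAP): [2, 2]
step 3 (PUSH 17): [2, 2, 17]
step 4 (DROP): [2, 2]
step 5 (PUSH -53): [2, 2, -53]
step 6 (DROP): [2, 2]
step 7 (SWAP): [2, 2]
step 8 (ADD): [4]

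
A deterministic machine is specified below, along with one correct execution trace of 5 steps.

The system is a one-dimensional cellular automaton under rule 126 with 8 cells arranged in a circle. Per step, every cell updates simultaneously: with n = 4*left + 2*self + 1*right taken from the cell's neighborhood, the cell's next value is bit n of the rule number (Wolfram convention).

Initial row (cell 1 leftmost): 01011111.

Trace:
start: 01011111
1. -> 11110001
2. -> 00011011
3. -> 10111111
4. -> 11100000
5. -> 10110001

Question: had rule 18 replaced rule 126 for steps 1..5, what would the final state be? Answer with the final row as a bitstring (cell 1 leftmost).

00000000

(re-executing steps 1..5 under rule 18; state before step 1: 01011111)
1. -> 00000000
2. -> 00000000
3. -> 00000000
4. -> 00000000
5. -> 00000000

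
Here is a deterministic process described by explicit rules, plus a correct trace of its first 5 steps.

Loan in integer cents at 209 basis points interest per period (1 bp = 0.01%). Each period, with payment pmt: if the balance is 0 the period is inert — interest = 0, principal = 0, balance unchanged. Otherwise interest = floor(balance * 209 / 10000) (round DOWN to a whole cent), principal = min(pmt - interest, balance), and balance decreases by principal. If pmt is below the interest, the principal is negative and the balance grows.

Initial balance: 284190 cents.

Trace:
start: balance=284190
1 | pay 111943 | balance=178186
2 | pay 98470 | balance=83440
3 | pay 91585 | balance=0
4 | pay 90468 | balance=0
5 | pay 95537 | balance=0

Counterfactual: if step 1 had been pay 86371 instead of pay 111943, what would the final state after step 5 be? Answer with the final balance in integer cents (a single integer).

(re-executing from step 1 with the substitution; state before step 1: balance=284190)
1 | pay 86371 | balance=203758
2 | pay 98470 | balance=109546
3 | pay 91585 | balance=20250
4 | pay 90468 | balance=0
5 | pay 95537 | balance=0

0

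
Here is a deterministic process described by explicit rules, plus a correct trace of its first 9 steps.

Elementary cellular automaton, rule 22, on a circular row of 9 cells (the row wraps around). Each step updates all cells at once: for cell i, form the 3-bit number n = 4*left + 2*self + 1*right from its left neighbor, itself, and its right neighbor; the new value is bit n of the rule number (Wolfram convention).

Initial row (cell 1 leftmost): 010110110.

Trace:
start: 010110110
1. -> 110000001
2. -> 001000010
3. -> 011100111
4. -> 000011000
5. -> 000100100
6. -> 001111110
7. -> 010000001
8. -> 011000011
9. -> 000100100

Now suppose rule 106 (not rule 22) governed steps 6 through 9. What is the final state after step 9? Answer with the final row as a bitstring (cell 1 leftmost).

001000001

(re-executing steps 6..9 under rule 106; state before step 6: 000100100)
6. -> 001001000
7. -> 010010000
8. -> 100100000
9. -> 001000001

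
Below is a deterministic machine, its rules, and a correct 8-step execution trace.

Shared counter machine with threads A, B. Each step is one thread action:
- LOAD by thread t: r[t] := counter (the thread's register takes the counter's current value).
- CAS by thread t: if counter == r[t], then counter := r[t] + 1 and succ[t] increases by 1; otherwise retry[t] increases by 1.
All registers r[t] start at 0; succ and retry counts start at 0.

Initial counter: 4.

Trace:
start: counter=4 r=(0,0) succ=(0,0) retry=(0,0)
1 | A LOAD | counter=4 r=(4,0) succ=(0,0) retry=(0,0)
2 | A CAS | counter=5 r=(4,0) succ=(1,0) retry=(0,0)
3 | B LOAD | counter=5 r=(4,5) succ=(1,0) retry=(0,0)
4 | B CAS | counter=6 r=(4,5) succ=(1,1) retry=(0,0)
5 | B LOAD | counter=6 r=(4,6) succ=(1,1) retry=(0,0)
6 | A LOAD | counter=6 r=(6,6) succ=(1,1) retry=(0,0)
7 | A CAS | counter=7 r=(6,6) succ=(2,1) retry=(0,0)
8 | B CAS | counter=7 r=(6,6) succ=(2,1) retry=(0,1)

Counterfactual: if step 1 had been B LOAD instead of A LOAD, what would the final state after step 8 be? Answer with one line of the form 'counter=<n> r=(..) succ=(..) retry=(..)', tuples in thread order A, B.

counter=6 r=(5,5) succ=(1,1) retry=(1,1)

(re-executing from step 1 with the substitution; state before step 1: counter=4 r=(0,0) succ=(0,0) retry=(0,0))
1 | B LOAD | counter=4 r=(0,4) succ=(0,0) retry=(0,0)
2 | A CAS | counter=4 r=(0,4) succ=(0,0) retry=(1,0)
3 | B LOAD | counter=4 r=(0,4) succ=(0,0) retry=(1,0)
4 | B CAS | counter=5 r=(0,4) succ=(0,1) retry=(1,0)
5 | B LOAD | counter=5 r=(0,5) succ=(0,1) retry=(1,0)
6 | A LOAD | counter=5 r=(5,5) succ=(0,1) retry=(1,0)
7 | A CAS | counter=6 r=(5,5) succ=(1,1) retry=(1,0)
8 | B CAS | counter=6 r=(5,5) succ=(1,1) retry=(1,1)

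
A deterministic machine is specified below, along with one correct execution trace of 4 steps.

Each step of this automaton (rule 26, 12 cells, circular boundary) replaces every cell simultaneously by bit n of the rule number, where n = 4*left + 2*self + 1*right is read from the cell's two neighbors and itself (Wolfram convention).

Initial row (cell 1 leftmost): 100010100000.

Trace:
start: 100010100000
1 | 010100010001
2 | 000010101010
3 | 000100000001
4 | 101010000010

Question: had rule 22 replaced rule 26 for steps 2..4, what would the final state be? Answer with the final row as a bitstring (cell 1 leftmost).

111000000000

(re-executing steps 2..4 under rule 22; state before step 2: 010100010001)
2 | 010110111011
3 | 010000000000
4 | 111000000000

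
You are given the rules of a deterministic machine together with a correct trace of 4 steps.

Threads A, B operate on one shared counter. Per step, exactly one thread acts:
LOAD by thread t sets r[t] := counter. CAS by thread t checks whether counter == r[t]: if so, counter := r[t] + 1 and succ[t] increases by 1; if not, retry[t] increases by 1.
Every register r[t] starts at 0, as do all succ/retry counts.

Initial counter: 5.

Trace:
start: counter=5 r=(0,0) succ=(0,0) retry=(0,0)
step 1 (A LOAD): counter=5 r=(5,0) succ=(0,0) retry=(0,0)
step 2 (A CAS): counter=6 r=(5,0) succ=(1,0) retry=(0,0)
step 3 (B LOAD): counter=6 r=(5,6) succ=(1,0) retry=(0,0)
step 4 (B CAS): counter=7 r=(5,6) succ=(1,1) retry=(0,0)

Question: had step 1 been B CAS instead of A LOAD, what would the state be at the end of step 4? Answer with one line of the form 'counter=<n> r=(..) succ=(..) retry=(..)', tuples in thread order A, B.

counter=6 r=(0,5) succ=(0,1) retry=(1,1)

(re-executing from step 1 with the substitution; state before step 1: counter=5 r=(0,0) succ=(0,0) retry=(0,0))
step 1 (B CAS): counter=5 r=(0,0) succ=(0,0) retry=(0,1)
step 2 (A CAS): counter=5 r=(0,0) succ=(0,0) retry=(1,1)
step 3 (B LOAD): counter=5 r=(0,5) succ=(0,0) retry=(1,1)
step 4 (B CAS): counter=6 r=(0,5) succ=(0,1) retry=(1,1)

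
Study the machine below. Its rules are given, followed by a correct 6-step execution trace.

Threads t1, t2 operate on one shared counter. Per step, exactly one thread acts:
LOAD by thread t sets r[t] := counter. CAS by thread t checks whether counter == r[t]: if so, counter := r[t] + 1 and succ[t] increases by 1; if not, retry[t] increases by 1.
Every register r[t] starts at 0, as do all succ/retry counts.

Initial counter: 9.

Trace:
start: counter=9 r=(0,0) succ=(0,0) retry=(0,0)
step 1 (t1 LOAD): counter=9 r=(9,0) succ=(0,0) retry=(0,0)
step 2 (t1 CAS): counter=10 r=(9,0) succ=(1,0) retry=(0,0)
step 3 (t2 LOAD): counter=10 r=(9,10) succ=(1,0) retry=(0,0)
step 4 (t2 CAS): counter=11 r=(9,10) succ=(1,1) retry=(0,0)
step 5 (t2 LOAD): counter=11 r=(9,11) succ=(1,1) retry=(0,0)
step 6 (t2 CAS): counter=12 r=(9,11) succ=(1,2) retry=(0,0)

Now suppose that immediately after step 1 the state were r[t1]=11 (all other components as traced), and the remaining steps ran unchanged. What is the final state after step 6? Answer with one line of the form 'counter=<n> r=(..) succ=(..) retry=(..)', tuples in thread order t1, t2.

counter=11 r=(11,10) succ=(0,2) retry=(1,0)

state after step 1 := counter=9 r=(11,0) succ=(0,0) retry=(0,0)
step 2 (t1 CAS): counter=9 r=(11,0) succ=(0,0) retry=(1,0)
step 3 (t2 LOAD): counter=9 r=(11,9) succ=(0,0) retry=(1,0)
step 4 (t2 CAS): counter=10 r=(11,9) succ=(0,1) retry=(1,0)
step 5 (t2 LOAD): counter=10 r=(11,10) succ=(0,1) retry=(1,0)
step 6 (t2 CAS): counter=11 r=(11,10) succ=(0,2) retry=(1,0)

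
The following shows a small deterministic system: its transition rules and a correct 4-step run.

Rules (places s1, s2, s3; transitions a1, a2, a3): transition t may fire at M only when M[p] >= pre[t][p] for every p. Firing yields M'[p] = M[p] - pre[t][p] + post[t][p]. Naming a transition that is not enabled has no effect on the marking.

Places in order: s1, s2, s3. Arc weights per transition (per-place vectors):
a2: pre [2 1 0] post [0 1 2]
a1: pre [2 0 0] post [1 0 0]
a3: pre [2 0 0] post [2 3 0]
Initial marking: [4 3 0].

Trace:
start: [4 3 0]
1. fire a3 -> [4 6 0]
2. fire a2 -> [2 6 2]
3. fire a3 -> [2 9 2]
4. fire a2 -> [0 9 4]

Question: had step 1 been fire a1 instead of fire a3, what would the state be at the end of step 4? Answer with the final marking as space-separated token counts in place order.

(re-executing from step 1 with the substitution; state before step 1: [4 3 0])
1. fire a1 -> [3 3 0]
2. fire a2 -> [1 3 2]
3. fire a3 -> [1 3 2]
4. fire a2 -> [1 3 2]

1 3 2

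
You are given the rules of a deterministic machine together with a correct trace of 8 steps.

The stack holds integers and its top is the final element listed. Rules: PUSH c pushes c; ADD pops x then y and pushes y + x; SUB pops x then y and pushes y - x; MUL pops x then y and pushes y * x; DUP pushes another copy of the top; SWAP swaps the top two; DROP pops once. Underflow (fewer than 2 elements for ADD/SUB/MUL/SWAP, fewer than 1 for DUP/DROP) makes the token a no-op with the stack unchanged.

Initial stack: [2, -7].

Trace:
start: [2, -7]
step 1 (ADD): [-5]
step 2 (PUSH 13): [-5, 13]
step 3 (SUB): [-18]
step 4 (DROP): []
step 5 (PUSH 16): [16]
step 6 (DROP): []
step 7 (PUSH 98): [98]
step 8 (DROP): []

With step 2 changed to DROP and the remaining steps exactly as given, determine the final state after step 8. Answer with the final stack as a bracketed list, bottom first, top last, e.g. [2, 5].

(re-executing from step 2 with the substitution; state before step 2: [-5])
step 2 (DROP): []
step 3 (SUB): []
step 4 (DROP): []
step 5 (PUSH 16): [16]
step 6 (DROP): []
step 7 (PUSH 98): [98]
step 8 (DROP): []

[]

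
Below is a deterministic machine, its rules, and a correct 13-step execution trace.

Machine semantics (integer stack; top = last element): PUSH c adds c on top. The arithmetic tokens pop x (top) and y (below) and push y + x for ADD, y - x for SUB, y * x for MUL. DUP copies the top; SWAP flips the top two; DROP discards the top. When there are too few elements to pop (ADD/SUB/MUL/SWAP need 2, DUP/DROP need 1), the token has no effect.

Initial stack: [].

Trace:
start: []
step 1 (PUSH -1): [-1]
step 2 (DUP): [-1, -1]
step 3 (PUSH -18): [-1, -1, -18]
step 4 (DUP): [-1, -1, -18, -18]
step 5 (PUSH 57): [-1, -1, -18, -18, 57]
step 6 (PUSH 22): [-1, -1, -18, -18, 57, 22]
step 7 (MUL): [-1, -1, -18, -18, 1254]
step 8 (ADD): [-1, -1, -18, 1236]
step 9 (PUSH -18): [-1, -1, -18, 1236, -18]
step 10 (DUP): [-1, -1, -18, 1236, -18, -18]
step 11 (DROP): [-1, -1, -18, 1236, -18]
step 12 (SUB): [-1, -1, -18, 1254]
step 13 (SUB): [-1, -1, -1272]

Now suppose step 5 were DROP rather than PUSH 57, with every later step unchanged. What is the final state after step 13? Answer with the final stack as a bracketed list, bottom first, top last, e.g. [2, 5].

(re-executing from step 5 with the substitution; state before step 5: [-1, -1, -18, -18])
step 5 (DROP): [-1, -1, -18]
step 6 (PUSH 22): [-1, -1, -18, 22]
step 7 (MUL): [-1, -1, -396]
step 8 (ADD): [-1, -397]
step 9 (PUSH -18): [-1, -397, -18]
step 10 (DUP): [-1, -397, -18, -18]
step 11 (DROP): [-1, -397, -18]
step 12 (SUB): [-1, -379]
step 13 (SUB): [378]

[378]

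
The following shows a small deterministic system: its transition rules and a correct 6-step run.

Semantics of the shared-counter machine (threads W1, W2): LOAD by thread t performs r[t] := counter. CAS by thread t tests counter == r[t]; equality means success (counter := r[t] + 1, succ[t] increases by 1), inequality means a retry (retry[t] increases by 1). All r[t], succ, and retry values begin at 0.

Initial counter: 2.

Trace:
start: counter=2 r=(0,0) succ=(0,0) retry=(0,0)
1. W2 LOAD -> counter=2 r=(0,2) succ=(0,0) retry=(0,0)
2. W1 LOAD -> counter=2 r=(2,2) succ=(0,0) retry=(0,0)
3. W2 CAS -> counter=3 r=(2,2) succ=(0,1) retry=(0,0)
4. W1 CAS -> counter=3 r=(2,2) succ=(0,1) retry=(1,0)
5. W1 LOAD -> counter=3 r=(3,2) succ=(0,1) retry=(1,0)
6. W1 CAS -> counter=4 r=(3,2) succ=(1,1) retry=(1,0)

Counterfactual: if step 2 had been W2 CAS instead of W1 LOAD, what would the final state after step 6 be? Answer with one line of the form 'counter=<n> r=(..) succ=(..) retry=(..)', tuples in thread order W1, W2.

(re-executing from step 2 with the substitution; state before step 2: counter=2 r=(0,2) succ=(0,0) retry=(0,0))
2. W2 CAS -> counter=3 r=(0,2) succ=(0,1) retry=(0,0)
3. W2 CAS -> counter=3 r=(0,2) succ=(0,1) retry=(0,1)
4. W1 CAS -> counter=3 r=(0,2) succ=(0,1) retry=(1,1)
5. W1 LOAD -> counter=3 r=(3,2) succ=(0,1) retry=(1,1)
6. W1 CAS -> counter=4 r=(3,2) succ=(1,1) retry=(1,1)

counter=4 r=(3,2) succ=(1,1) retry=(1,1)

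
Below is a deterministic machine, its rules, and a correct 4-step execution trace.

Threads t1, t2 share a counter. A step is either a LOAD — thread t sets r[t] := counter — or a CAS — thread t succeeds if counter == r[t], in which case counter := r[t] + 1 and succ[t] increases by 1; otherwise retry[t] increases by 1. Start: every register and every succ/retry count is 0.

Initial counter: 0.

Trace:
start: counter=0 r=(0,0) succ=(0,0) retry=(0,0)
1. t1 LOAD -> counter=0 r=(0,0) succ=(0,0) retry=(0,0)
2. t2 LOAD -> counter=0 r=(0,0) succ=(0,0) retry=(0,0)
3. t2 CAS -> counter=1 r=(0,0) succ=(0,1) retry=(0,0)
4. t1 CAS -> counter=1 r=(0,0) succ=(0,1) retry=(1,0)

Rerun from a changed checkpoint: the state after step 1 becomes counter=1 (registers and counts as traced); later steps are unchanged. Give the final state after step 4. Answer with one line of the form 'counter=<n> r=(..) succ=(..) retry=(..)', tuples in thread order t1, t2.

counter=2 r=(0,1) succ=(0,1) retry=(1,0)

state after step 1 := counter=1 r=(0,0) succ=(0,0) retry=(0,0)
2. t2 LOAD -> counter=1 r=(0,1) succ=(0,0) retry=(0,0)
3. t2 CAS -> counter=2 r=(0,1) succ=(0,1) retry=(0,0)
4. t1 CAS -> counter=2 r=(0,1) succ=(0,1) retry=(1,0)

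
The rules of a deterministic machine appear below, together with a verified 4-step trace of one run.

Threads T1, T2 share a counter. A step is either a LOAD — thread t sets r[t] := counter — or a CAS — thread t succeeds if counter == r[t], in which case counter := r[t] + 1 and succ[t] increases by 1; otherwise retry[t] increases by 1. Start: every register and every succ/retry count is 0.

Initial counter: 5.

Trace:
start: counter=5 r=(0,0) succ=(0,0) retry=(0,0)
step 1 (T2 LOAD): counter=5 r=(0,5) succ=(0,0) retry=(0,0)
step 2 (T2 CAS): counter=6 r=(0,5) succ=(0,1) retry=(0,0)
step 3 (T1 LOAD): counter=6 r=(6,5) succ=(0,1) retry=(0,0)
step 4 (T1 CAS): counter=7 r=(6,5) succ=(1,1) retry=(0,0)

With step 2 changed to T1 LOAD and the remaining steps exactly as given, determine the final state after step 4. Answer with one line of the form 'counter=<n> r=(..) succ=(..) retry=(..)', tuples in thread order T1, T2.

counter=6 r=(5,5) succ=(1,0) retry=(0,0)

(re-executing from step 2 with the substitution; state before step 2: counter=5 r=(0,5) succ=(0,0) retry=(0,0))
step 2 (T1 LOAD): counter=5 r=(5,5) succ=(0,0) retry=(0,0)
step 3 (T1 LOAD): counter=5 r=(5,5) succ=(0,0) retry=(0,0)
step 4 (T1 CAS): counter=6 r=(5,5) succ=(1,0) retry=(0,0)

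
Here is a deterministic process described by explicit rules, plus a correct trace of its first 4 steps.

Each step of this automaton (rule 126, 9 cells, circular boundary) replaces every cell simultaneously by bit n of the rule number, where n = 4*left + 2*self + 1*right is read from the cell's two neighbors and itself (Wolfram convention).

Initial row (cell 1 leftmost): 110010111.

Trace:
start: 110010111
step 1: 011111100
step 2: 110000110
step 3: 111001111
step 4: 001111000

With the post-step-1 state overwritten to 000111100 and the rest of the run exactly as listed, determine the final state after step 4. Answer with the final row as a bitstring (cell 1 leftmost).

110000001

state after step 1 := 000111100
step 2: 001100110
step 3: 011111111
step 4: 110000001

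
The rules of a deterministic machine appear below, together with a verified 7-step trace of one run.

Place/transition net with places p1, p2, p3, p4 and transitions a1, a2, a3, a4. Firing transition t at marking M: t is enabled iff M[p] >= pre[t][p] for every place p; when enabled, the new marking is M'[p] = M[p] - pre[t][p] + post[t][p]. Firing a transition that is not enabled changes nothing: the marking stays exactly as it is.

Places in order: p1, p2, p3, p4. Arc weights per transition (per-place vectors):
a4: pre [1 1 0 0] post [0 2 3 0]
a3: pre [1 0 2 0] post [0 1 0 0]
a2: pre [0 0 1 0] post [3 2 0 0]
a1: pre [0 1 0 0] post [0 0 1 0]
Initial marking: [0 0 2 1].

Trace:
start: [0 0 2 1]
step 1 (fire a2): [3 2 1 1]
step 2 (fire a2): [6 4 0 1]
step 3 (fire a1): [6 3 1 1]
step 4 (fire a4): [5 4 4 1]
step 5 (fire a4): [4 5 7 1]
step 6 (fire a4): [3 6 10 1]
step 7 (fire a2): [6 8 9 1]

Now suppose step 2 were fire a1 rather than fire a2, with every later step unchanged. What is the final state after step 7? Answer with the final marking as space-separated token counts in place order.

(re-executing from step 2 with the substitution; state before step 2: [3 2 1 1])
step 2 (fire a1): [3 1 2 1]
step 3 (fire a1): [3 0 3 1]
step 4 (fire a4): [3 0 3 1]
step 5 (fire a4): [3 0 3 1]
step 6 (fire a4): [3 0 3 1]
step 7 (fire a2): [6 2 2 1]

6 2 2 1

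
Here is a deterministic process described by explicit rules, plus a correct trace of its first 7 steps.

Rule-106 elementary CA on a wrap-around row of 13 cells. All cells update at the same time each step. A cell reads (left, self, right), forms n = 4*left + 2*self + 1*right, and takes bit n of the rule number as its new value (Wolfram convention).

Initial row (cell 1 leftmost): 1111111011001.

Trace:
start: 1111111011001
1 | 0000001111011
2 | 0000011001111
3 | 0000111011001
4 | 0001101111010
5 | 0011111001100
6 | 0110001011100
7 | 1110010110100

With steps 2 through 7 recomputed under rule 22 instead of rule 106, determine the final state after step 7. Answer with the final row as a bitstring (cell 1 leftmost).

(re-executing steps 2..7 under rule 22; state before step 2: 0000001111011)
2 | 1000010000000
3 | 1100111000001
4 | 0011000100010
5 | 0100101110111
6 | 0111100000000
7 | 1000010000000

1000010000000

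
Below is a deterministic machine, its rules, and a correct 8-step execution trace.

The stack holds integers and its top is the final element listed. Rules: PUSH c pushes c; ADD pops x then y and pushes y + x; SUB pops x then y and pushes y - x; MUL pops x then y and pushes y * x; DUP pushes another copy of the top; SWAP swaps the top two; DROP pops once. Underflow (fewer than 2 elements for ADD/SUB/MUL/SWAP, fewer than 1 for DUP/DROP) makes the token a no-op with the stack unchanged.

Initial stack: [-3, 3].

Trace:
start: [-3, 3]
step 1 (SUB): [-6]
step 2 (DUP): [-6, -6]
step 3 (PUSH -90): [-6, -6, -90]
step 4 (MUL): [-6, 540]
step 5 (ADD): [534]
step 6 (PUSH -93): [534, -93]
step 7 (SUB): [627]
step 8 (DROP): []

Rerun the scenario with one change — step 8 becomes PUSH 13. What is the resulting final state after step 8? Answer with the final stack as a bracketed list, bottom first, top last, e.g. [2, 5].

[627, 13]

(re-executing from step 8 with the substitution; state before step 8: [627])
step 8 (PUSH 13): [627, 13]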